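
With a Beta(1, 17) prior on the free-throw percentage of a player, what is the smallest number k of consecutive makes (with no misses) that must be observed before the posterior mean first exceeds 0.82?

k = 77

After k makes and 0 misses the posterior is Beta(1+k, 17), with mean (1+k)/(1+17+k).
Set (1+k)/(18+k) > 0.82 and solve: k > (0.82·18 − 1)/(1 − 0.82) = 76.444.
The smallest integer exceeding 76.444 is 77, and checking k=77: (78)/(95) = 0.8211 > 0.82.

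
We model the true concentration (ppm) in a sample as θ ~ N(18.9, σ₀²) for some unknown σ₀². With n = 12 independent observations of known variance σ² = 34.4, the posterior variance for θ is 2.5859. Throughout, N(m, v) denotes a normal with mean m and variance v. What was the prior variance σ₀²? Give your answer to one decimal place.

Posterior precision equals prior precision plus data precision: 1/σ_n² = 1/σ₀² + n/σ².
So 1/σ₀² = 1/2.5859 − 12/34.4 = 0.386713 − 0.348837 = 0.037876.
Hence σ₀² = 1/0.037876 ≈ 26.4.

σ₀² = 26.4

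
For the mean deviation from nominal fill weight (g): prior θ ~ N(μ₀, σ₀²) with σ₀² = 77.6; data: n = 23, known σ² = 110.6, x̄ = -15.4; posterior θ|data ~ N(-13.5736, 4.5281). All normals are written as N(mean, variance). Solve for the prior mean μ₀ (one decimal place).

With known observation variance, the Normal–Normal posterior has precision τ_n = τ₀ + n/σ² and mean μ_n = (τ₀μ₀ + (n/σ²)x̄)/τ_n.
Here τ₀ = 1/77.6 = 0.012887 and τ_data = 23/110.6 = 0.207957, so τ_n = 0.220844.
Rearranging for μ₀: μ₀ = (μ_n·τ_n − τ_data·x̄)/τ₀ = (-13.5736·0.220844 − 0.207957·-15.4) / 0.012887 = 0.204890/0.012887 ≈ 15.9.

μ₀ = 15.9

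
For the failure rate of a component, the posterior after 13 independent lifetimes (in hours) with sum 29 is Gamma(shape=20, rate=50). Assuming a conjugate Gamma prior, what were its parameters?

For an exponential likelihood with a Gamma(α, β) prior on the rate, n observations with total T give posterior Gamma(α+n, β+T).
So α = 20 − 13 = 7 and β = 50 − 29 = 21.

Gamma(shape=7, rate=21)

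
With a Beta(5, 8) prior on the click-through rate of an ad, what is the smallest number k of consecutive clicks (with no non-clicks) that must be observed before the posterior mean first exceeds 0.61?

k = 8

After k clicks and 0 non-clicks the posterior is Beta(5+k, 8), with mean (5+k)/(5+8+k).
Set (5+k)/(13+k) > 0.61 and solve: k > (0.61·13 − 5)/(1 − 0.61) = 7.513.
The smallest integer exceeding 7.513 is 8.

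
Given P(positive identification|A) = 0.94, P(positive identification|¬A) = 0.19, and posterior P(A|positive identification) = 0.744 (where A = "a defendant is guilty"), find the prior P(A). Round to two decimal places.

Bayes' rule in odds form gives O(A|E) = O(A)·[P(E|A)/P(E|¬A)], hence O(A) = O(A|E)/LR.
Posterior odds = 0.744/(1−0.744) = 2.9062. LR = 0.94/0.19 = 4.9474.
Prior odds = 2.9062/4.9474 = 0.5874, so P(A) = 0.5874/(1+0.5874) ≈ 0.37.

P(A) = 0.37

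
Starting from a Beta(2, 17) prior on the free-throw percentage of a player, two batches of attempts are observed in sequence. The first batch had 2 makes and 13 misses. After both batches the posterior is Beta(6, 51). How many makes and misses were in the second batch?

Because Beta–binomial updating is additive in the counts, the combined data contributed (α_post−α_prior, β_post−β_prior) successes and failures.
Total across both batches: 6−2=4 makes, 51−17=34 misses.
Subtract the first batch: 4−2=2 makes and 34−13=21 misses.

2 makes and 21 misses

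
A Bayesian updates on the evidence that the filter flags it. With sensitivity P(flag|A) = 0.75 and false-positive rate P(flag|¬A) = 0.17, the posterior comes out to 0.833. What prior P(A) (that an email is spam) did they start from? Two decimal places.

P(A) = 0.53

Bayes' rule in odds form gives O(A|E) = O(A)·[P(E|A)/P(E|¬A)], hence O(A) = O(A|E)/LR.
Posterior odds = 0.833/(1−0.833) = 4.9880. LR = 0.75/0.17 = 4.4118.
Prior odds = 4.9880/4.4118 = 1.1306, so P(A) = 1.1306/(1+1.1306) ≈ 0.53.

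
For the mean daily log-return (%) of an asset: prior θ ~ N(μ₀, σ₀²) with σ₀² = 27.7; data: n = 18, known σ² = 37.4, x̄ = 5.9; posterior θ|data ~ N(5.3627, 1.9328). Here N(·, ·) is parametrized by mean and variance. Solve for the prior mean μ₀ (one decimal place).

μ₀ = -1.8

The posterior mean is a precision-weighted average: μ_n = (τ₀μ₀ + τ_data·x̄)/(τ₀+τ_data), with τ₀=1/σ₀² and τ_data=n/σ².
Here τ₀ = 1/27.7 = 0.036101 and τ_data = 18/37.4 = 0.481283, so τ_n = 0.517384.
Rearranging for μ₀: μ₀ = (μ_n·τ_n − τ_data·x̄)/τ₀ = (5.3627·0.517384 − 0.481283·5.9) / 0.036101 = -0.064995/0.036101 ≈ -1.8.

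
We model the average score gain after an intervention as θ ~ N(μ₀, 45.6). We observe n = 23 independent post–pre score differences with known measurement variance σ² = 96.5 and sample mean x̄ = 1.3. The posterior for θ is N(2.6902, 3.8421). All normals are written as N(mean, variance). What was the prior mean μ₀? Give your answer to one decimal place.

μ₀ = 17.8

The posterior mean is a precision-weighted average: μ_n = (τ₀μ₀ + τ_data·x̄)/(τ₀+τ_data), with τ₀=1/σ₀² and τ_data=n/σ².
Here τ₀ = 1/45.6 = 0.021930 and τ_data = 23/96.5 = 0.238342, so τ_n = 0.260272.
Rearranging for μ₀: μ₀ = (μ_n·τ_n − τ_data·x̄)/τ₀ = (2.6902·0.260272 − 0.238342·1.3) / 0.021930 = 0.390339/0.021930 ≈ 17.8.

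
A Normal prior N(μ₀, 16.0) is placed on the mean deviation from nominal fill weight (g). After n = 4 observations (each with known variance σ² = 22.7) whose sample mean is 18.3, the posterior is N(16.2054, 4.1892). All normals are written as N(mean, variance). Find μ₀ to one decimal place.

The posterior mean is a precision-weighted average: μ_n = (τ₀μ₀ + τ_data·x̄)/(τ₀+τ_data), with τ₀=1/σ₀² and τ_data=n/σ².
Here τ₀ = 1/16.0 = 0.062500 and τ_data = 4/22.7 = 0.176211, so τ_n = 0.238711.
Rearranging for μ₀: μ₀ = (μ_n·τ_n − τ_data·x̄)/τ₀ = (16.2054·0.238711 − 0.176211·18.3) / 0.062500 = 0.643746/0.062500 ≈ 10.3.

μ₀ = 10.3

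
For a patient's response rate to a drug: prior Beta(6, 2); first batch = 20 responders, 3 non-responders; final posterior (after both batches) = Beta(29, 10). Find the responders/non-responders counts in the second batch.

Because Beta–binomial updating is additive in the counts, the combined data contributed (α_post−α_prior, β_post−β_prior) successes and failures.
Total across both batches: 29−6=23 responders, 10−2=8 non-responders.
Subtract the first batch: 23−20=3 responders and 8−3=5 non-responders.

3 responders and 5 non-responders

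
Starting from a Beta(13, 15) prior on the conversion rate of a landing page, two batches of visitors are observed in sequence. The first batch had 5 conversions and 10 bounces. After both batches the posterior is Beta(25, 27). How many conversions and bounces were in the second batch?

Because Beta–binomial updating is additive in the counts, the combined data contributed (α_post−α_prior, β_post−β_prior) successes and failures.
Total across both batches: 25−13=12 conversions, 27−15=12 bounces.
Subtract the first batch: 12−5=7 conversions and 12−10=2 bounces.

7 conversions and 2 bounces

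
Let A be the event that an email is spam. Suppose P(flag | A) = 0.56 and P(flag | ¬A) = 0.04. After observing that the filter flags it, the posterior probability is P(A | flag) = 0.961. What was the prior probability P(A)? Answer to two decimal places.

P(A) = 0.64

Bayes' rule in odds form gives O(A|E) = O(A)·[P(E|A)/P(E|¬A)], hence O(A) = O(A|E)/LR.
Posterior odds = 0.961/(1−0.961) = 24.6410. LR = 0.56/0.04 = 14.0000.
Prior odds = 24.6410/14.0000 = 1.7601, so P(A) = 1.7601/(1+1.7601) ≈ 0.64.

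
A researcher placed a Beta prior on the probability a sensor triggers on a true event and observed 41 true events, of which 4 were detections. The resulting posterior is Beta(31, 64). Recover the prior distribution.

Beta(27, 27)

Under Beta–binomial conjugacy the posterior parameters are (α+s, β+f).
Subtract the data counts: 31−4=27, 64−37=27.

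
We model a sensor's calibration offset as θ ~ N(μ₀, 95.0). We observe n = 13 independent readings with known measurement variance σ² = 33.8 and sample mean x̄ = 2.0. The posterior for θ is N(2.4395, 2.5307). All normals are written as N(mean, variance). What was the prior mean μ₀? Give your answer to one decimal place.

μ₀ = 18.5

With known observation variance, the Normal–Normal posterior has precision τ_n = τ₀ + n/σ² and mean μ_n = (τ₀μ₀ + (n/σ²)x̄)/τ_n.
Here τ₀ = 1/95.0 = 0.010526 and τ_data = 13/33.8 = 0.384615, so τ_n = 0.395141.
Rearranging for μ₀: μ₀ = (μ_n·τ_n − τ_data·x̄)/τ₀ = (2.4395·0.395141 − 0.384615·2.0) / 0.010526 = 0.194716/0.010526 ≈ 18.5.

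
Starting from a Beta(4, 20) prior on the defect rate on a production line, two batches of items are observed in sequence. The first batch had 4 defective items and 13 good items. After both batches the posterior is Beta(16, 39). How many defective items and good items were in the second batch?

Sequential conjugate updates are equivalent to a single update on the pooled data, so total successes = posterior α − prior α and total failures = posterior β − prior β.
Total across both batches: 16−4=12 defective items, 39−20=19 good items.
Subtract the first batch: 12−4=8 defective items and 19−13=6 good items.

8 defective items and 6 good items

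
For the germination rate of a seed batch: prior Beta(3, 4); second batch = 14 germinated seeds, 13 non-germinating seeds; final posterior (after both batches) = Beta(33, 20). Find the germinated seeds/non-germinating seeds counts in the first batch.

16 germinated seeds and 3 non-germinating seeds

Sequential conjugate updates are equivalent to a single update on the pooled data, so total successes = posterior α − prior α and total failures = posterior β − prior β.
Total across both batches: 33−3=30 germinated seeds, 20−4=16 non-germinating seeds.
Subtract the second batch: 30−14=16 germinated seeds and 16−13=3 non-germinating seeds.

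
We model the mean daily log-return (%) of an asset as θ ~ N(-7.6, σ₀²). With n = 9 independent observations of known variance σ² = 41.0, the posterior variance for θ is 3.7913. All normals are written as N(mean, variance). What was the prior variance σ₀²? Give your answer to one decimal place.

σ₀² = 22.6

For the Normal–Normal model with known σ², precisions add: τ_n = τ₀ + n/σ².
So 1/σ₀² = 1/3.7913 − 9/41.0 = 0.263762 − 0.219512 = 0.044250.
Hence σ₀² = 1/0.044250 ≈ 22.6.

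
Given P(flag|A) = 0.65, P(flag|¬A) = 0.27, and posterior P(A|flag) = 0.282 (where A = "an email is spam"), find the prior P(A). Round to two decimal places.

Bayes' rule in odds form gives O(A|E) = O(A)·[P(E|A)/P(E|¬A)], hence O(A) = O(A|E)/LR.
Posterior odds = 0.282/(1−0.282) = 0.3928. LR = 0.65/0.27 = 2.4074.
Prior odds = 0.3928/2.4074 = 0.1632, so P(A) = 0.1632/(1+0.1632) ≈ 0.14.

P(A) = 0.14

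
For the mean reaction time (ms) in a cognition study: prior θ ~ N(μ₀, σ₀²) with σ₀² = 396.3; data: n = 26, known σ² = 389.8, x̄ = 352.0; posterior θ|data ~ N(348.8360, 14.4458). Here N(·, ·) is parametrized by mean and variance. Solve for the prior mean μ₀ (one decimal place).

μ₀ = 265.2

With known observation variance, the Normal–Normal posterior has precision τ_n = τ₀ + n/σ² and mean μ_n = (τ₀μ₀ + (n/σ²)x̄)/τ_n.
Here τ₀ = 1/396.3 = 0.002523 and τ_data = 26/389.8 = 0.066701, so τ_n = 0.069224.
Rearranging for μ₀: μ₀ = (μ_n·τ_n − τ_data·x̄)/τ₀ = (348.8360·0.069224 − 0.066701·352.0) / 0.002523 = 0.669071/0.002523 ≈ 265.2.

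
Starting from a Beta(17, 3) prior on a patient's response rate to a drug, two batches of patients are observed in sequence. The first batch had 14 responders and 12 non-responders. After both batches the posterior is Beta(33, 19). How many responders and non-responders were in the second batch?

2 responders and 4 non-responders

Because Beta–binomial updating is additive in the counts, the combined data contributed (α_post−α_prior, β_post−β_prior) successes and failures.
Total across both batches: 33−17=16 responders, 19−3=16 non-responders.
Subtract the first batch: 16−14=2 responders and 16−12=4 non-responders.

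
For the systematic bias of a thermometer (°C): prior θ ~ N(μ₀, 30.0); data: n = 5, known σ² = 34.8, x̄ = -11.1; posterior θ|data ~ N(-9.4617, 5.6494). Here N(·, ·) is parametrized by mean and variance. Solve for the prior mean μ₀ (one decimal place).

μ₀ = -2.4

With known observation variance, the Normal–Normal posterior has precision τ_n = τ₀ + n/σ² and mean μ_n = (τ₀μ₀ + (n/σ²)x̄)/τ_n.
Here τ₀ = 1/30.0 = 0.033333 and τ_data = 5/34.8 = 0.143678, so τ_n = 0.177011.
Rearranging for μ₀: μ₀ = (μ_n·τ_n − τ_data·x̄)/τ₀ = (-9.4617·0.177011 − 0.143678·-11.1) / 0.033333 = -0.079999/0.033333 ≈ -2.4.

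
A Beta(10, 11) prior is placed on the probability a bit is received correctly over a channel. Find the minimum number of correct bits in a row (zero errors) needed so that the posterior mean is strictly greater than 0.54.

After k correct bits and 0 errors the posterior is Beta(10+k, 11), with mean (10+k)/(10+11+k).
Set (10+k)/(21+k) > 0.54 and solve: k > (0.54·21 − 10)/(1 − 0.54) = 2.913.
The smallest integer exceeding 2.913 is 3.

k = 3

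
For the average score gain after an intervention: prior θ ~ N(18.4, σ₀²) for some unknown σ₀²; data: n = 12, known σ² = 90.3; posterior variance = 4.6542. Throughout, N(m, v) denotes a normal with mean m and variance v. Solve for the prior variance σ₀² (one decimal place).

σ₀² = 12.2

Posterior precision equals prior precision plus data precision: 1/σ_n² = 1/σ₀² + n/σ².
So 1/σ₀² = 1/4.6542 − 12/90.3 = 0.214860 − 0.132890 = 0.081970.
Hence σ₀² = 1/0.081970 ≈ 12.2.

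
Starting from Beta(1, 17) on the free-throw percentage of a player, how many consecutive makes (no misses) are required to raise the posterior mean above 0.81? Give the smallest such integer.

After k makes and 0 misses the posterior is Beta(1+k, 17), with mean (1+k)/(1+17+k).
Set (1+k)/(18+k) > 0.81 and solve: k > (0.81·18 − 1)/(1 − 0.81) = 71.474.
The smallest integer exceeding 71.474 is 72.

k = 72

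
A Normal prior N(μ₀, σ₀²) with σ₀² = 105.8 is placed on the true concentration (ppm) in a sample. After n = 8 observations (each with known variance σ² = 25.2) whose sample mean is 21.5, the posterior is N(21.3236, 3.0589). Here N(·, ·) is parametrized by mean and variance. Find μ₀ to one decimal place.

μ₀ = 15.4

With known observation variance, the Normal–Normal posterior has precision τ_n = τ₀ + n/σ² and mean μ_n = (τ₀μ₀ + (n/σ²)x̄)/τ_n.
Here τ₀ = 1/105.8 = 0.009452 and τ_data = 8/25.2 = 0.317460, so τ_n = 0.326912.
Rearranging for μ₀: μ₀ = (μ_n·τ_n − τ_data·x̄)/τ₀ = (21.3236·0.326912 − 0.317460·21.5) / 0.009452 = 0.145551/0.009452 ≈ 15.4.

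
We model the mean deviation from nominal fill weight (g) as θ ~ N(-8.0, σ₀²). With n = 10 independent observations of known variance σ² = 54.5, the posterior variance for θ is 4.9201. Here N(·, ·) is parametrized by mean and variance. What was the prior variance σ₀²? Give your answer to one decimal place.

Posterior precision equals prior precision plus data precision: 1/σ_n² = 1/σ₀² + n/σ².
So 1/σ₀² = 1/4.9201 − 10/54.5 = 0.203248 − 0.183486 = 0.019762.
Hence σ₀² = 1/0.019762 ≈ 50.6.

σ₀² = 50.6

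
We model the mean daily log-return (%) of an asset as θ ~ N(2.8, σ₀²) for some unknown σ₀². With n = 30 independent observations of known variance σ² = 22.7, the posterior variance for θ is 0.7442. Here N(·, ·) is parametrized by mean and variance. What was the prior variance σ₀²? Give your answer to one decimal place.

For the Normal–Normal model with known σ², precisions add: τ_n = τ₀ + n/σ².
So 1/σ₀² = 1/0.7442 − 30/22.7 = 1.343725 − 1.321586 = 0.022139.
Hence σ₀² = 1/0.022139 ≈ 45.2.

σ₀² = 45.2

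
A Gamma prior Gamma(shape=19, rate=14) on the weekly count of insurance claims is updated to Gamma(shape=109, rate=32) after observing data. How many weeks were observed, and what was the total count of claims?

n = 18 weeks with total 90 claims

A Gamma(α, β) prior (rate parametrization) on a Poisson rate with n observations summing to S gives posterior Gamma(α+S, β+n).
Matching: Σxᵢ = 109 − 19 = 90 and n = 32 − 14 = 18.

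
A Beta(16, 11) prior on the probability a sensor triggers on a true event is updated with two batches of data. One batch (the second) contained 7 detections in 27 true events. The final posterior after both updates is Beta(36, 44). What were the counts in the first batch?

13 detections and 13 misses

Sequential conjugate updates are equivalent to a single update on the pooled data, so total successes = posterior α − prior α and total failures = posterior β − prior β.
Total across both batches: 36−16=20 detections, 44−11=33 misses.
Subtract the second batch: 20−7=13 detections and 33−20=13 misses.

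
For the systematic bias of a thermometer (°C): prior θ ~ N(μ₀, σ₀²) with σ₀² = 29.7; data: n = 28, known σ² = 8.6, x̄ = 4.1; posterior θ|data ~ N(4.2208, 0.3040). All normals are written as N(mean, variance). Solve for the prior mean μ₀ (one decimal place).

μ₀ = 15.9

With known observation variance, the Normal–Normal posterior has precision τ_n = τ₀ + n/σ² and mean μ_n = (τ₀μ₀ + (n/σ²)x̄)/τ_n.
Here τ₀ = 1/29.7 = 0.033670 and τ_data = 28/8.6 = 3.255814, so τ_n = 3.289484.
Rearranging for μ₀: μ₀ = (μ_n·τ_n − τ_data·x̄)/τ₀ = (4.2208·3.289484 − 3.255814·4.1) / 0.033670 = 0.535417/0.033670 ≈ 15.9.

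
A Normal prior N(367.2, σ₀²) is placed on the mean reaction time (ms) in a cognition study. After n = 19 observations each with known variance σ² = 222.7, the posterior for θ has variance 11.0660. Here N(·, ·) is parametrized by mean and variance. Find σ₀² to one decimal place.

σ₀² = 198.0

For the Normal–Normal model with known σ², precisions add: τ_n = τ₀ + n/σ².
So 1/σ₀² = 1/11.0660 − 19/222.7 = 0.090367 − 0.085317 = 0.005050.
Hence σ₀² = 1/0.005050 ≈ 198.0.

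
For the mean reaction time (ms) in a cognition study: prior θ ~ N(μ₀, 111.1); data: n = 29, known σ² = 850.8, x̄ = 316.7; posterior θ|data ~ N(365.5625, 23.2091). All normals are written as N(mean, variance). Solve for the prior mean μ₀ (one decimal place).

μ₀ = 550.6

The posterior mean is a precision-weighted average: μ_n = (τ₀μ₀ + τ_data·x̄)/(τ₀+τ_data), with τ₀=1/σ₀² and τ_data=n/σ².
Here τ₀ = 1/111.1 = 0.009001 and τ_data = 29/850.8 = 0.034086, so τ_n = 0.043087.
Rearranging for μ₀: μ₀ = (μ_n·τ_n − τ_data·x̄)/τ₀ = (365.5625·0.043087 − 0.034086·316.7) / 0.009001 = 4.955955/0.009001 ≈ 550.6.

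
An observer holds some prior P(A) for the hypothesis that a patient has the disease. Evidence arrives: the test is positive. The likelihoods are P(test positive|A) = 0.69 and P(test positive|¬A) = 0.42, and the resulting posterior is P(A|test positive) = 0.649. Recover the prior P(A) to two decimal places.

In odds form, posterior odds = prior odds × likelihood ratio, so prior odds = posterior odds ÷ LR.
Posterior odds = 0.649/(1−0.649) = 1.8490. LR = 0.69/0.42 = 1.6429.
Prior odds = 1.8490/1.6429 = 1.1254, so P(A) = 1.1254/(1+1.1254) ≈ 0.53.

P(A) = 0.53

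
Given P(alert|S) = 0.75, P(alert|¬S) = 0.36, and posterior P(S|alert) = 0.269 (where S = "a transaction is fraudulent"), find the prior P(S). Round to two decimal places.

P(S) = 0.15

In odds form, posterior odds = prior odds × likelihood ratio, so prior odds = posterior odds ÷ LR.
Posterior odds = 0.269/(1−0.269) = 0.3680. LR = 0.75/0.36 = 2.0833.
Prior odds = 0.3680/2.0833 = 0.1766, so P(S) = 0.1766/(1+0.1766) ≈ 0.15.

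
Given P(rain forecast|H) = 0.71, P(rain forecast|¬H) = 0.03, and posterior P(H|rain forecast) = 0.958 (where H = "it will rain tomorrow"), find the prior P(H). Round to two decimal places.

Bayes' rule in odds form gives O(H|E) = O(H)·[P(E|H)/P(E|¬H)], hence O(H) = O(H|E)/LR.
Posterior odds = 0.958/(1−0.958) = 22.8095. LR = 0.71/0.03 = 23.6667.
Prior odds = 22.8095/23.6667 = 0.9638, so P(H) = 0.9638/(1+0.9638) ≈ 0.49.

P(H) = 0.49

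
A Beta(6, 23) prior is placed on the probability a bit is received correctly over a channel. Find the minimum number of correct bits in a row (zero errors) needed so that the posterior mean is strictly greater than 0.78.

After k correct bits and 0 errors the posterior is Beta(6+k, 23), with mean (6+k)/(6+23+k).
Set (6+k)/(29+k) > 0.78 and solve: k > (0.78·29 − 6)/(1 − 0.78) = 75.545.
The smallest integer exceeding 75.545 is 76, and checking k=76: (82)/(105) = 0.7810 > 0.78.

k = 76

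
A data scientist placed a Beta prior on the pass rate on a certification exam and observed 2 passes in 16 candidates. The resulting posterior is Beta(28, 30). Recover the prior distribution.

Under Beta–binomial conjugacy the posterior parameters are (α+s, β+f).
So α = 28 − 2 = 26 and β = 30 − 14 = 16.

Beta(26, 16)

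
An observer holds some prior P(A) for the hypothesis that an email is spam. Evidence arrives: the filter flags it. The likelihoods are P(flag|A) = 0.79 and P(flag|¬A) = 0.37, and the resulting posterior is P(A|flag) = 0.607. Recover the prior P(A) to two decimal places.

P(A) = 0.42

Bayes' rule in odds form gives O(A|E) = O(A)·[P(E|A)/P(E|¬A)], hence O(A) = O(A|E)/LR.
Posterior odds = 0.607/(1−0.607) = 1.5445. LR = 0.79/0.37 = 2.1351.
Prior odds = 1.5445/2.1351 = 0.7234, so P(A) = 0.7234/(1+0.7234) ≈ 0.42.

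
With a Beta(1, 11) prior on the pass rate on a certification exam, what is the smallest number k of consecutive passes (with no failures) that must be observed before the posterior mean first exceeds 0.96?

After k passes and 0 failures the posterior is Beta(1+k, 11), with mean (1+k)/(1+11+k).
Set (1+k)/(12+k) > 0.96 and solve: k > (0.96·12 − 1)/(1 − 0.96) = 263.000.
The smallest integer exceeding 263.000 is 264.

k = 264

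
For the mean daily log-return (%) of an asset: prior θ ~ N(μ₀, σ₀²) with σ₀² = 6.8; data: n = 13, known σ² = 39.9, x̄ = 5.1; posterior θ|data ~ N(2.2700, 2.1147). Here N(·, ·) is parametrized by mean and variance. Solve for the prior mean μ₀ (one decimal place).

The posterior mean is a precision-weighted average: μ_n = (τ₀μ₀ + τ_data·x̄)/(τ₀+τ_data), with τ₀=1/σ₀² and τ_data=n/σ².
Here τ₀ = 1/6.8 = 0.147059 and τ_data = 13/39.9 = 0.325815, so τ_n = 0.472874.
Rearranging for μ₀: μ₀ = (μ_n·τ_n − τ_data·x̄)/τ₀ = (2.2700·0.472874 − 0.325815·5.1) / 0.147059 = -0.588233/0.147059 ≈ -4.0.

μ₀ = -4.0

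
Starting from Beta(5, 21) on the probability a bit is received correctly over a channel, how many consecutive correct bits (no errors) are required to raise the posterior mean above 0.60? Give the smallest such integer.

After k correct bits and 0 errors the posterior is Beta(5+k, 21), with mean (5+k)/(5+21+k).
Set (5+k)/(26+k) > 0.60 and solve: k > (0.60·26 − 5)/(1 − 0.60) = 26.500.
The smallest integer exceeding 26.500 is 27, and checking k=27: (32)/(53) = 0.6038 > 0.60.

k = 27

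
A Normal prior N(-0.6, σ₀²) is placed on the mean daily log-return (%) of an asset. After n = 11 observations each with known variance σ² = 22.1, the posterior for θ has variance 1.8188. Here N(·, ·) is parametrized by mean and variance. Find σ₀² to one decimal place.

σ₀² = 19.2

For the Normal–Normal model with known σ², precisions add: τ_n = τ₀ + n/σ².
So 1/σ₀² = 1/1.8188 − 11/22.1 = 0.549813 − 0.497738 = 0.052075.
Hence σ₀² = 1/0.052075 ≈ 19.2.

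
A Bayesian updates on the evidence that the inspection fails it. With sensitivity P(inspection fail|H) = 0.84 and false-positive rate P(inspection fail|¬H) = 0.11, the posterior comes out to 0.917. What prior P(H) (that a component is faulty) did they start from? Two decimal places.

In odds form, posterior odds = prior odds × likelihood ratio, so prior odds = posterior odds ÷ LR.
Posterior odds = 0.917/(1−0.917) = 11.0482. LR = 0.84/0.11 = 7.6364.
Prior odds = 11.0482/7.6364 = 1.4468, so P(H) = 1.4468/(1+1.4468) ≈ 0.59.

P(H) = 0.59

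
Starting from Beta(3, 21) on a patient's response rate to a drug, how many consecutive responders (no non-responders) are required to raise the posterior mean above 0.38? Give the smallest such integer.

k = 10

After k responders and 0 non-responders the posterior is Beta(3+k, 21), with mean (3+k)/(3+21+k).
Set (3+k)/(24+k) > 0.38 and solve: k > (0.38·24 − 3)/(1 − 0.38) = 9.871.
The smallest integer exceeding 9.871 is 10.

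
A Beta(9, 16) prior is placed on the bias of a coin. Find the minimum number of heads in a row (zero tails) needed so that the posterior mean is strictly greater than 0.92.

After k heads and 0 tails the posterior is Beta(9+k, 16), with mean (9+k)/(9+16+k).
Set (9+k)/(25+k) > 0.92 and solve: k > (0.92·25 − 9)/(1 − 0.92) = 175.000.
The smallest integer exceeding 175.000 is 176, and checking k=176: (185)/(201) = 0.9204 > 0.92.

k = 176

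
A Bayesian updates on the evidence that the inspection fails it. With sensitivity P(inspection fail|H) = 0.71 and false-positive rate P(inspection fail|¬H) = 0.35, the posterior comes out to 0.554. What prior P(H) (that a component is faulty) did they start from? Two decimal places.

P(H) = 0.38

Bayes' rule in odds form gives O(H|E) = O(H)·[P(E|H)/P(E|¬H)], hence O(H) = O(H|E)/LR.
Posterior odds = 0.554/(1−0.554) = 1.2422. LR = 0.71/0.35 = 2.0286.
Prior odds = 1.2422/2.0286 = 0.6123, so P(H) = 0.6123/(1+0.6123) ≈ 0.38.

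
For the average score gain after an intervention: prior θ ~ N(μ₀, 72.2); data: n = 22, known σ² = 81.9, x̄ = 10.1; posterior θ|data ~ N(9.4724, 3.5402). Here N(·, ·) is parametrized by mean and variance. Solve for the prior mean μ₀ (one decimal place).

With known observation variance, the Normal–Normal posterior has precision τ_n = τ₀ + n/σ² and mean μ_n = (τ₀μ₀ + (n/σ²)x̄)/τ_n.
Here τ₀ = 1/72.2 = 0.013850 and τ_data = 22/81.9 = 0.268620, so τ_n = 0.282470.
Rearranging for μ₀: μ₀ = (μ_n·τ_n − τ_data·x̄)/τ₀ = (9.4724·0.282470 − 0.268620·10.1) / 0.013850 = -0.037393/0.013850 ≈ -2.7.

μ₀ = -2.7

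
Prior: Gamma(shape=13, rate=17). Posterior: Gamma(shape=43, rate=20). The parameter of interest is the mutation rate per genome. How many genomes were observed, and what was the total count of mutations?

Gamma–Poisson conjugacy: posterior shape = α + Σxᵢ, posterior rate = β + n.
Matching: Σxᵢ = 43 − 13 = 30 and n = 20 − 17 = 3.

n = 3 genomes with total 30 mutations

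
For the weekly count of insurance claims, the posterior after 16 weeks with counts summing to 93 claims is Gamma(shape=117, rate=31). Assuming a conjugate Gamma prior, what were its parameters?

Gamma(shape=24, rate=15)

Gamma–Poisson conjugacy: posterior shape = α + Σxᵢ, posterior rate = β + n.
So α = 117 − 93 = 24 and β = 31 − 16 = 15.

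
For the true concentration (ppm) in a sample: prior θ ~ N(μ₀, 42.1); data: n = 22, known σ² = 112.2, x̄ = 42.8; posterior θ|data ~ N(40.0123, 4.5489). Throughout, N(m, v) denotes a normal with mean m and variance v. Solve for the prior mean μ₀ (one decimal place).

The posterior mean is a precision-weighted average: μ_n = (τ₀μ₀ + τ_data·x̄)/(τ₀+τ_data), with τ₀=1/σ₀² and τ_data=n/σ².
Here τ₀ = 1/42.1 = 0.023753 and τ_data = 22/112.2 = 0.196078, so τ_n = 0.219831.
Rearranging for μ₀: μ₀ = (μ_n·τ_n − τ_data·x̄)/τ₀ = (40.0123·0.219831 − 0.196078·42.8) / 0.023753 = 0.403806/0.023753 ≈ 17.0.

μ₀ = 17.0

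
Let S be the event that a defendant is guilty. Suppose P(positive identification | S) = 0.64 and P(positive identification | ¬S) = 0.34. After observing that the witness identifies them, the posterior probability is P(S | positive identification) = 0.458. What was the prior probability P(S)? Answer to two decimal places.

In odds form, posterior odds = prior odds × likelihood ratio, so prior odds = posterior odds ÷ LR.
Posterior odds = 0.458/(1−0.458) = 0.8450. LR = 0.64/0.34 = 1.8824.
Prior odds = 0.8450/1.8824 = 0.4489, so P(S) = 0.4489/(1+0.4489) ≈ 0.31.

P(S) = 0.31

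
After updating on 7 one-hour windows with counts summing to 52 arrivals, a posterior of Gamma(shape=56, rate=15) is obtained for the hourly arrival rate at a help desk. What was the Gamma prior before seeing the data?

Gamma(shape=4, rate=8)

A Gamma(α, β) prior (rate parametrization) on a Poisson rate with n observations summing to S gives posterior Gamma(α+S, β+n).
So α = 56 − 52 = 4 and β = 15 − 7 = 8.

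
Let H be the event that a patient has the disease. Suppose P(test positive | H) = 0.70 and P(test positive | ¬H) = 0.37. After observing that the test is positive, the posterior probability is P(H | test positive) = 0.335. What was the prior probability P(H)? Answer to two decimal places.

P(H) = 0.21

In odds form, posterior odds = prior odds × likelihood ratio, so prior odds = posterior odds ÷ LR.
Posterior odds = 0.335/(1−0.335) = 0.5038. LR = 0.70/0.37 = 1.8919.
Prior odds = 0.5038/1.8919 = 0.2663, so P(H) = 0.2663/(1+0.2663) ≈ 0.21.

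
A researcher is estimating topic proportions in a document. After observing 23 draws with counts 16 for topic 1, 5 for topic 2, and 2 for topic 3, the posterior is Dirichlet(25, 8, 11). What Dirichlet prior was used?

Dirichlet(9, 3, 9)

For a Dirichlet(α) prior with multinomial counts c, the posterior is Dirichlet(α + c) componentwise.
Subtract each count from the matching posterior parameter: 25−16=9, 8−5=3, 11−2=9.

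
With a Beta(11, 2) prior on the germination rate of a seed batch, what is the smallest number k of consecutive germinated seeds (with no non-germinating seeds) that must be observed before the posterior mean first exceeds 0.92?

k = 13

After k germinated seeds and 0 non-germinating seeds the posterior is Beta(11+k, 2), with mean (11+k)/(11+2+k).
Set (11+k)/(13+k) > 0.92 and solve: k > (0.92·13 − 11)/(1 − 0.92) = 12.000.
The smallest integer exceeding 12.000 is 13, and checking k=13: (24)/(26) = 0.9231 > 0.92.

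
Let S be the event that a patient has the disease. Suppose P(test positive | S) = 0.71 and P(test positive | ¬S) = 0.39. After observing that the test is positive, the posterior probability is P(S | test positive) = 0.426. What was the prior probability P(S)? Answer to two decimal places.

Bayes' rule in odds form gives O(S|E) = O(S)·[P(E|S)/P(E|¬S)], hence O(S) = O(S|E)/LR.
Posterior odds = 0.426/(1−0.426) = 0.7422. LR = 0.71/0.39 = 1.8205.
Prior odds = 0.7422/1.8205 = 0.4077, so P(S) = 0.4077/(1+0.4077) ≈ 0.29.

P(S) = 0.29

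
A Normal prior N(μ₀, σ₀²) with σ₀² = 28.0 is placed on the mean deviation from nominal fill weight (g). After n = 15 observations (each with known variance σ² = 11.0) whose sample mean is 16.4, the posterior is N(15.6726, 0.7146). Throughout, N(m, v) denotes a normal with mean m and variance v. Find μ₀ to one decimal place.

μ₀ = -12.1

With known observation variance, the Normal–Normal posterior has precision τ_n = τ₀ + n/σ² and mean μ_n = (τ₀μ₀ + (n/σ²)x̄)/τ_n.
Here τ₀ = 1/28.0 = 0.035714 and τ_data = 15/11.0 = 1.363636, so τ_n = 1.399350.
Rearranging for μ₀: μ₀ = (μ_n·τ_n − τ_data·x̄)/τ₀ = (15.6726·1.399350 − 1.363636·16.4) / 0.035714 = -0.432178/0.035714 ≈ -12.1.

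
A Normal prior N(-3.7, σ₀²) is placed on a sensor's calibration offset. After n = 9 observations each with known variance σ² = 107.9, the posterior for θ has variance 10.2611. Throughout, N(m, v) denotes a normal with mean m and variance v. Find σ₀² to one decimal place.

Posterior precision equals prior precision plus data precision: 1/σ_n² = 1/σ₀² + n/σ².
So 1/σ₀² = 1/10.2611 − 9/107.9 = 0.097455 − 0.083411 = 0.014044.
Hence σ₀² = 1/0.014044 ≈ 71.2.

σ₀² = 71.2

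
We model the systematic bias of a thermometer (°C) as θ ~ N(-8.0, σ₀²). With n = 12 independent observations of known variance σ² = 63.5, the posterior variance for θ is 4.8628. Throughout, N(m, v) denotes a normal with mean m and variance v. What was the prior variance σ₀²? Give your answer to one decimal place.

σ₀² = 60.0

Posterior precision equals prior precision plus data precision: 1/σ_n² = 1/σ₀² + n/σ².
So 1/σ₀² = 1/4.8628 − 12/63.5 = 0.205643 − 0.188976 = 0.016667.
Hence σ₀² = 1/0.016667 ≈ 60.0.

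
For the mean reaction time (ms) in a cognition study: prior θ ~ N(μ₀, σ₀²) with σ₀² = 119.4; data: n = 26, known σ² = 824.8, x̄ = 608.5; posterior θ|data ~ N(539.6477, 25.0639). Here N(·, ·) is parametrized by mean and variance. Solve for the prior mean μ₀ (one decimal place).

μ₀ = 280.5

The posterior mean is a precision-weighted average: μ_n = (τ₀μ₀ + τ_data·x̄)/(τ₀+τ_data), with τ₀=1/σ₀² and τ_data=n/σ².
Here τ₀ = 1/119.4 = 0.008375 and τ_data = 26/824.8 = 0.031523, so τ_n = 0.039898.
Rearranging for μ₀: μ₀ = (μ_n·τ_n − τ_data·x̄)/τ₀ = (539.6477·0.039898 − 0.031523·608.5) / 0.008375 = 2.349118/0.008375 ≈ 280.5.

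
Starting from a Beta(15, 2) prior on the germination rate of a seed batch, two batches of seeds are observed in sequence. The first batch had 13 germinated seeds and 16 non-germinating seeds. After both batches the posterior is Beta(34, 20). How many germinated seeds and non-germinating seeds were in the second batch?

Sequential conjugate updates are equivalent to a single update on the pooled data, so total successes = posterior α − prior α and total failures = posterior β − prior β.
Total across both batches: 34−15=19 germinated seeds, 20−2=18 non-germinating seeds.
Subtract the first batch: 19−13=6 germinated seeds and 18−16=2 non-germinating seeds.

6 germinated seeds and 2 non-germinating seeds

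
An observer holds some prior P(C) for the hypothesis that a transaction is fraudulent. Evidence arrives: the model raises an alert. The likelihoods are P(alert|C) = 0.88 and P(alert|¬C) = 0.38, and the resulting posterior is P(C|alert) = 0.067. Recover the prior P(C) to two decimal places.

P(C) = 0.03

In odds form, posterior odds = prior odds × likelihood ratio, so prior odds = posterior odds ÷ LR.
Posterior odds = 0.067/(1−0.067) = 0.0718. LR = 0.88/0.38 = 2.3158.
Prior odds = 0.0718/2.3158 = 0.0310, so P(C) = 0.0310/(1+0.0310) ≈ 0.03.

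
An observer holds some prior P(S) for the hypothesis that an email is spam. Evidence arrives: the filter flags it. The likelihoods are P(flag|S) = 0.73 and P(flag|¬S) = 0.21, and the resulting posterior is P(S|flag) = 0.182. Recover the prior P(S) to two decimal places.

P(S) = 0.06

In odds form, posterior odds = prior odds × likelihood ratio, so prior odds = posterior odds ÷ LR.
Posterior odds = 0.182/(1−0.182) = 0.2225. LR = 0.73/0.21 = 3.4762.
Prior odds = 0.2225/3.4762 = 0.0640, so P(S) = 0.0640/(1+0.0640) ≈ 0.06.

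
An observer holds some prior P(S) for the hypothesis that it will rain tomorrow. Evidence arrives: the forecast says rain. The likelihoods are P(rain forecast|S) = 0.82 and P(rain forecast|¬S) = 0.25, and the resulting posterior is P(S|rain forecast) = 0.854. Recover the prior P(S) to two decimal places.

P(S) = 0.64

In odds form, posterior odds = prior odds × likelihood ratio, so prior odds = posterior odds ÷ LR.
Posterior odds = 0.854/(1−0.854) = 5.8493. LR = 0.82/0.25 = 3.2800.
Prior odds = 5.8493/3.2800 = 1.7833, so P(S) = 1.7833/(1+1.7833) ≈ 0.64.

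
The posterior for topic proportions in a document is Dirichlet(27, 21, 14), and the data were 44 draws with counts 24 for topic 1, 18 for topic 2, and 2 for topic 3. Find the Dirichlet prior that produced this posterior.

For a Dirichlet(α) prior with multinomial counts c, the posterior is Dirichlet(α + c) componentwise.
Subtract each count from the matching posterior parameter: 27−24=3, 21−18=3, 14−2=12.

Dirichlet(3, 3, 12)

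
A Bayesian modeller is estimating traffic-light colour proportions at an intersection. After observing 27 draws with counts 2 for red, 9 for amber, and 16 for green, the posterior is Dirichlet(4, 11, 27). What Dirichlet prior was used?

For a Dirichlet(α) prior with multinomial counts c, the posterior is Dirichlet(α + c) componentwise.
Subtract each count from the matching posterior parameter: 4−2=2, 11−9=2, 27−16=11.

Dirichlet(2, 2, 11)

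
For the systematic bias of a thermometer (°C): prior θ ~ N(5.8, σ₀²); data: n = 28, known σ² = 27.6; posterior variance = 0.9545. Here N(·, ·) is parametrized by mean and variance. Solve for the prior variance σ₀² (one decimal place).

σ₀² = 30.1

Posterior precision equals prior precision plus data precision: 1/σ_n² = 1/σ₀² + n/σ².
So 1/σ₀² = 1/0.9545 − 28/27.6 = 1.047669 − 1.014493 = 0.033176.
Hence σ₀² = 1/0.033176 ≈ 30.1.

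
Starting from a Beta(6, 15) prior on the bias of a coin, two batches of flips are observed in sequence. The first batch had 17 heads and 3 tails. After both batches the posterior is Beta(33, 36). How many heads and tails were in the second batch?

Sequential conjugate updates are equivalent to a single update on the pooled data, so total successes = posterior α − prior α and total failures = posterior β − prior β.
Total across both batches: 33−6=27 heads, 36−15=21 tails.
Subtract the first batch: 27−17=10 heads and 21−3=18 tails.

10 heads and 18 tails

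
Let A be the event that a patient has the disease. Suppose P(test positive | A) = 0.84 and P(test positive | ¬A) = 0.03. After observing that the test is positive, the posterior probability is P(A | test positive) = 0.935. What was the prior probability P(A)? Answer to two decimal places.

P(A) = 0.34

In odds form, posterior odds = prior odds × likelihood ratio, so prior odds = posterior odds ÷ LR.
Posterior odds = 0.935/(1−0.935) = 14.3846. LR = 0.84/0.03 = 28.0000.
Prior odds = 14.3846/28.0000 = 0.5137, so P(A) = 0.5137/(1+0.5137) ≈ 0.34.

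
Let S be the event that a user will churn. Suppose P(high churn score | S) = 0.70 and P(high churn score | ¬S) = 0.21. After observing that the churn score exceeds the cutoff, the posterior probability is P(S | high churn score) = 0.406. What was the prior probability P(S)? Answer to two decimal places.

P(S) = 0.17

Bayes' rule in odds form gives O(S|E) = O(S)·[P(E|S)/P(E|¬S)], hence O(S) = O(S|E)/LR.
Posterior odds = 0.406/(1−0.406) = 0.6835. LR = 0.70/0.21 = 3.3333.
Prior odds = 0.6835/3.3333 = 0.2051, so P(S) = 0.2051/(1+0.2051) ≈ 0.17.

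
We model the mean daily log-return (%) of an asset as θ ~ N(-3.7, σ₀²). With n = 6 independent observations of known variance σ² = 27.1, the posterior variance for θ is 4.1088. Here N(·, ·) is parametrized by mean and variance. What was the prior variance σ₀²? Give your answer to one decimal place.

Posterior precision equals prior precision plus data precision: 1/σ_n² = 1/σ₀² + n/σ².
So 1/σ₀² = 1/4.1088 − 6/27.1 = 0.243380 − 0.221402 = 0.021978.
Hence σ₀² = 1/0.021978 ≈ 45.5.

σ₀² = 45.5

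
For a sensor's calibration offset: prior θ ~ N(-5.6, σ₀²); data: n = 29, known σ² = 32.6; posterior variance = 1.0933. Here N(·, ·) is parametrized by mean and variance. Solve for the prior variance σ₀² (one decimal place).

Posterior precision equals prior precision plus data precision: 1/σ_n² = 1/σ₀² + n/σ².
So 1/σ₀² = 1/1.0933 − 29/32.6 = 0.914662 − 0.889571 = 0.025091.
Hence σ₀² = 1/0.025091 ≈ 39.9.

σ₀² = 39.9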